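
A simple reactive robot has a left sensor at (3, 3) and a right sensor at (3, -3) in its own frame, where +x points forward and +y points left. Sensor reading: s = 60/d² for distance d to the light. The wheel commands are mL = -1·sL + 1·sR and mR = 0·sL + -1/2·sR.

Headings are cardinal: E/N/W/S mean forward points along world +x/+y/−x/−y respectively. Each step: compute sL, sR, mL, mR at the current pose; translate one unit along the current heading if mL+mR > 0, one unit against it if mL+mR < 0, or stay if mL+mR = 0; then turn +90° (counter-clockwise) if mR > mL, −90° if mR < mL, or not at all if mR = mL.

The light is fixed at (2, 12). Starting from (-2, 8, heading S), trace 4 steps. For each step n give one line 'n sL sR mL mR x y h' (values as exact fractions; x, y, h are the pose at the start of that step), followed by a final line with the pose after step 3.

0 6/5 30/49 -144/245 -15/49 -2 8 S
1 60 60/37 -2160/37 -30/37 -2 9 E
2 15/16 15 225/16 -15/2 -3 9 N
3 12 60/29 -288/29 -30/29 -3 10 E
final -4 10 N

n=0: pose=(-2,8,S); sL=6/5, sR=30/49; mL=-144/245, mR=-15/49; mL+mR=-219/245 → advance -1; mR−mL=69/245 → turn +1·90°
n=1: pose=(-2,9,E); sL=60, sR=60/37; mL=-2160/37, mR=-30/37; mL+mR=-2190/37 → advance -1; mR−mL=2130/37 → turn +1·90°
n=2: pose=(-3,9,N); sL=15/16, sR=15; mL=225/16, mR=-15/2; mL+mR=105/16 → advance +1; mR−mL=-345/16 → turn -1·90°
n=3: pose=(-3,10,E); sL=12, sR=60/29; mL=-288/29, mR=-30/29; mL+mR=-318/29 → advance -1; mR−mL=258/29 → turn +1·90°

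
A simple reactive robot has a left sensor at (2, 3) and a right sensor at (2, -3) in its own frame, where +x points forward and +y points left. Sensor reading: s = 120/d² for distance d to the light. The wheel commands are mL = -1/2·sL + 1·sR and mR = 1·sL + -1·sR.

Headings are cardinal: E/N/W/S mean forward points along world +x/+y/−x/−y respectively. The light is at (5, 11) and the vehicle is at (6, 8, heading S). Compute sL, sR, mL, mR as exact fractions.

120/41 120/29 3180/1189 -1440/1189

left sensor world pos  = (9, 6); dL² = 41
right sensor world pos = (3, 6); dR² = 29
sL = 120/41 = 120/41
sR = 120/29 = 120/29
mL = -1/2·sL + 1·sR = 3180/1189
mR = 1·sL + -1·sR = -1440/1189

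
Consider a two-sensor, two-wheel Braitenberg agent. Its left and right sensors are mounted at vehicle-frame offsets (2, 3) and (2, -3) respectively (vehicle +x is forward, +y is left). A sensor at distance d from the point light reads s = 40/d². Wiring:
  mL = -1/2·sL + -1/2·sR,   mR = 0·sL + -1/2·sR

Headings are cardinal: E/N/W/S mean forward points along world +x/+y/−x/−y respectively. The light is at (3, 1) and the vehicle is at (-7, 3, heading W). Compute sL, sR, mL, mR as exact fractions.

8/29 40/169 -1256/4901 -20/169

left sensor world pos  = (-9, 0); dL² = 145
right sensor world pos = (-9, 6); dR² = 169
sL = 40/145 = 8/29
sR = 40/169 = 40/169
mL = -1/2·sL + -1/2·sR = -1256/4901
mR = 0·sL + -1/2·sR = -20/169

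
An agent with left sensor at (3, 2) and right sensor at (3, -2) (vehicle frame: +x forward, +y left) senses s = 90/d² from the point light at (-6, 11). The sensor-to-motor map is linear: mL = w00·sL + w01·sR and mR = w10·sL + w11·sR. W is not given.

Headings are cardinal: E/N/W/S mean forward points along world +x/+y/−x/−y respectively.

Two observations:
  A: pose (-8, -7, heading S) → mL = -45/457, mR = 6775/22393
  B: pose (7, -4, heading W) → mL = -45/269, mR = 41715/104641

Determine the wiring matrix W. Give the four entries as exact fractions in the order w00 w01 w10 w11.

0 -1/2 1 1/2

obs A: pose=(-8,-7,S) → sL=10/49, sR=90/457, mL=-45/457, mR=6775/22393
obs B: pose=(7,-4,W) → sL=90/389, sR=90/269, mL=-45/269, mR=41715/104641
sensor matrix S = [[10/49, 90/457], [90/389, 90/269]]; det S = 53229600/2343225913
solve [mL_A; mL_B] = S·[w00; w01] and [mR_A; mR_B] = S·[w10; w11]:
  w00 = 0, w01 = -1/2, w10 = 1, w11 = 1/2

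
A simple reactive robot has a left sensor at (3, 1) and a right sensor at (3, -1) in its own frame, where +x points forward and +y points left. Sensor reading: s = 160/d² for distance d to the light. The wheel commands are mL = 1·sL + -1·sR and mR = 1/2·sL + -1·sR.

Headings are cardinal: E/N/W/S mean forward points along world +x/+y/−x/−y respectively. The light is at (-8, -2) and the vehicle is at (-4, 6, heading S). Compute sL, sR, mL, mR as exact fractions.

left sensor world pos  = (-3, 3); dL² = 50
right sensor world pos = (-5, 3); dR² = 34
sL = 160/50 = 16/5
sR = 160/34 = 80/17
mL = 1·sL + -1·sR = -128/85
mR = 1/2·sL + -1·sR = -264/85

16/5 80/17 -128/85 -264/85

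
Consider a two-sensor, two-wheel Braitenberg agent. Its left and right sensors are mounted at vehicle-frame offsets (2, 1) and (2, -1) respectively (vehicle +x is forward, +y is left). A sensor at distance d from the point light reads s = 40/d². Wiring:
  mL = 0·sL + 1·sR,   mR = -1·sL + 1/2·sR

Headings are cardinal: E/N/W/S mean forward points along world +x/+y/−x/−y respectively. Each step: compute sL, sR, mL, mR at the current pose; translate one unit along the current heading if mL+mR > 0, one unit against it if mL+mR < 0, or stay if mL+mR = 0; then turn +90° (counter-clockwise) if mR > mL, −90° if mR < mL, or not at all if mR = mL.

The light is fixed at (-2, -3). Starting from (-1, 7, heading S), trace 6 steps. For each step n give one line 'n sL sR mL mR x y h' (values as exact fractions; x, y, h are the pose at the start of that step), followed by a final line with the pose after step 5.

0 10/17 5/8 5/8 -75/272 -1 7 S
1 8/13 40/101 40/101 -548/1313 -1 6 W
2 20/61 4/13 4/13 -138/793 0 6 N
3 40/137 40/97 40/97 -1140/13289 0 7 E
4 1/2 10/17 10/17 -7/34 1 7 S
5 8/13 40/101 40/101 -548/1313 1 6 W
final 2 6 N

n=0: pose=(-1,7,S); sL=10/17, sR=5/8; mL=5/8, mR=-75/272; mL+mR=95/272 → advance +1; mR−mL=-245/272 → turn -1·90°
n=1: pose=(-1,6,W); sL=8/13, sR=40/101; mL=40/101, mR=-548/1313; mL+mR=-28/1313 → advance -1; mR−mL=-1068/1313 → turn -1·90°
n=2: pose=(0,6,N); sL=20/61, sR=4/13; mL=4/13, mR=-138/793; mL+mR=106/793 → advance +1; mR−mL=-382/793 → turn -1·90°
n=3: pose=(0,7,E); sL=40/137, sR=40/97; mL=40/97, mR=-1140/13289; mL+mR=4340/13289 → advance +1; mR−mL=-6620/13289 → turn -1·90°
n=4: pose=(1,7,S); sL=1/2, sR=10/17; mL=10/17, mR=-7/34; mL+mR=13/34 → advance +1; mR−mL=-27/34 → turn -1·90°
n=5: pose=(1,6,W); sL=8/13, sR=40/101; mL=40/101, mR=-548/1313; mL+mR=-28/1313 → advance -1; mR−mL=-1068/1313 → turn -1·90°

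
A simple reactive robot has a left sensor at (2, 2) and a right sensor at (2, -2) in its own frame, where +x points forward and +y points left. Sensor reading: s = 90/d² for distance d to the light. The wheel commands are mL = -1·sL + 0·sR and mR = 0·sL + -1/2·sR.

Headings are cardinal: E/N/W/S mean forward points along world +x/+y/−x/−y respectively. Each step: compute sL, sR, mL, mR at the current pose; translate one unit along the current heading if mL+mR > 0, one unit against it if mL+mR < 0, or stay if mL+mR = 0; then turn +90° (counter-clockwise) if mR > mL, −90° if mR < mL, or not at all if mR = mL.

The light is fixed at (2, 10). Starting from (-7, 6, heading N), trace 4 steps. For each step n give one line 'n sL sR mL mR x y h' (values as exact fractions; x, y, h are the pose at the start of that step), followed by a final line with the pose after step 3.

n=0: pose=(-7,6,N); sL=18/25, sR=90/53; mL=-18/25, mR=-45/53; mL+mR=-2079/1325 → advance -1; mR−mL=-171/1325 → turn -1·90°
n=1: pose=(-7,5,E); sL=45/29, sR=45/49; mL=-45/29, mR=-45/98; mL+mR=-5715/2842 → advance -1; mR−mL=3105/2842 → turn +1·90°
n=2: pose=(-8,5,N); sL=10/17, sR=90/73; mL=-10/17, mR=-45/73; mL+mR=-1495/1241 → advance -1; mR−mL=-35/1241 → turn -1·90°
n=3: pose=(-8,4,E); sL=9/8, sR=45/64; mL=-9/8, mR=-45/128; mL+mR=-189/128 → advance -1; mR−mL=99/128 → turn +1·90°

0 18/25 90/53 -18/25 -45/53 -7 6 N
1 45/29 45/49 -45/29 -45/98 -7 5 E
2 10/17 90/73 -10/17 -45/73 -8 5 N
3 9/8 45/64 -9/8 -45/128 -8 4 E
final -9 4 N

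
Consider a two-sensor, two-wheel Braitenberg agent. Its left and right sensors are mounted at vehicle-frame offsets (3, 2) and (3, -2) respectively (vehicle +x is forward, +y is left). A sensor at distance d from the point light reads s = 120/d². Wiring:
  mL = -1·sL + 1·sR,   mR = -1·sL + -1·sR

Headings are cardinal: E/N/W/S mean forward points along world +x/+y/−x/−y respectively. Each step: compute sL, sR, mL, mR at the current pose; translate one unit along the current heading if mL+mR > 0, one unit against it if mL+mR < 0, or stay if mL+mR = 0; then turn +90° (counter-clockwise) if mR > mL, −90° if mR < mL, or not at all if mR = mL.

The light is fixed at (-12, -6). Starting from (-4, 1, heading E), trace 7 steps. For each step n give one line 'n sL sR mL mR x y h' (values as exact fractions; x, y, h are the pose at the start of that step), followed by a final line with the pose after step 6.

0 60/101 60/73 1680/7373 -10440/7373 -4 1 E
1 120/97 120/41 6720/3977 -16560/3977 -5 1 S
2 30/13 30/29 -480/377 -1260/377 -5 2 W
3 120/157 120/221 -7680/34697 -45360/34697 -4 2 N
4 60/101 60/73 1680/7373 -10440/7373 -4 1 E
5 120/97 120/41 6720/3977 -16560/3977 -5 1 S
6 30/13 30/29 -480/377 -1260/377 -5 2 W
final -4 2 N

n=0: pose=(-4,1,E); sL=60/101, sR=60/73; mL=1680/7373, mR=-10440/7373; mL+mR=-120/101 → advance -1; mR−mL=-120/73 → turn -1·90°
n=1: pose=(-5,1,S); sL=120/97, sR=120/41; mL=6720/3977, mR=-16560/3977; mL+mR=-240/97 → advance -1; mR−mL=-240/41 → turn -1·90°
n=2: pose=(-5,2,W); sL=30/13, sR=30/29; mL=-480/377, mR=-1260/377; mL+mR=-60/13 → advance -1; mR−mL=-60/29 → turn -1·90°
n=3: pose=(-4,2,N); sL=120/157, sR=120/221; mL=-7680/34697, mR=-45360/34697; mL+mR=-240/157 → advance -1; mR−mL=-240/221 → turn -1·90°
n=4: pose=(-4,1,E); sL=60/101, sR=60/73; mL=1680/7373, mR=-10440/7373; mL+mR=-120/101 → advance -1; mR−mL=-120/73 → turn -1·90°
n=5: pose=(-5,1,S); sL=120/97, sR=120/41; mL=6720/3977, mR=-16560/3977; mL+mR=-240/97 → advance -1; mR−mL=-240/41 → turn -1·90°
n=6: pose=(-5,2,W); sL=30/13, sR=30/29; mL=-480/377, mR=-1260/377; mL+mR=-60/13 → advance -1; mR−mL=-60/29 → turn -1·90°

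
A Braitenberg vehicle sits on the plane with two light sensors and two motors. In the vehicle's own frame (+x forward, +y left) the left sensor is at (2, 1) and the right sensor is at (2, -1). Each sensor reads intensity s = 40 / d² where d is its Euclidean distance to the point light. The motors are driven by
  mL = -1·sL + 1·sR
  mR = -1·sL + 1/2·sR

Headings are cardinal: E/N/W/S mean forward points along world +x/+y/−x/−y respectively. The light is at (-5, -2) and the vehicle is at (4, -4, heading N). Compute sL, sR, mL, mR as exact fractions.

5/8 2/5 -9/40 -17/40

left sensor world pos  = (3, -2); dL² = 64
right sensor world pos = (5, -2); dR² = 100
sL = 40/64 = 5/8
sR = 40/100 = 2/5
mL = -1·sL + 1·sR = -9/40
mR = -1·sL + 1/2·sR = -17/40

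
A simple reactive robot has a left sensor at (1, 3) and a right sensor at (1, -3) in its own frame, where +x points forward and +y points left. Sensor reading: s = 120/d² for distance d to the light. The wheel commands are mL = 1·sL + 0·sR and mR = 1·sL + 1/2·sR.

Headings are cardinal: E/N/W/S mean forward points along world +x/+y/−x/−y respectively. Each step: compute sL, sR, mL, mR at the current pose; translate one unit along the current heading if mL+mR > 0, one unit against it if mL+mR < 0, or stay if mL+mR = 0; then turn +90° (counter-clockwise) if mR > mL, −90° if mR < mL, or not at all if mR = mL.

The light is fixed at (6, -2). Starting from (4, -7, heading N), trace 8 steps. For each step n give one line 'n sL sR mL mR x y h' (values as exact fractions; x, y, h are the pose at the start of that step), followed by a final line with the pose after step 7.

n=0: pose=(4,-7,N); sL=120/41, sR=120/17; mL=120/41, mR=4500/697; mL+mR=6540/697 → advance +1; mR−mL=60/17 → turn +1·90°
n=1: pose=(4,-6,W); sL=60/29, sR=12; mL=60/29, mR=234/29; mL+mR=294/29 → advance +1; mR−mL=6 → turn +1·90°
n=2: pose=(3,-6,S); sL=24/5, sR=120/61; mL=24/5, mR=1764/305; mL+mR=3228/305 → advance +1; mR−mL=60/61 → turn +1·90°
n=3: pose=(3,-7,E); sL=15, sR=30/17; mL=15, mR=270/17; mL+mR=525/17 → advance +1; mR−mL=15/17 → turn +1·90°
n=4: pose=(4,-7,N); sL=120/41, sR=120/17; mL=120/41, mR=4500/697; mL+mR=6540/697 → advance +1; mR−mL=60/17 → turn +1·90°
n=5: pose=(4,-6,W); sL=60/29, sR=12; mL=60/29, mR=234/29; mL+mR=294/29 → advance +1; mR−mL=6 → turn +1·90°
n=6: pose=(3,-6,S); sL=24/5, sR=120/61; mL=24/5, mR=1764/305; mL+mR=3228/305 → advance +1; mR−mL=60/61 → turn +1·90°
n=7: pose=(3,-7,E); sL=15, sR=30/17; mL=15, mR=270/17; mL+mR=525/17 → advance +1; mR−mL=15/17 → turn +1·90°

0 120/41 120/17 120/41 4500/697 4 -7 N
1 60/29 12 60/29 234/29 4 -6 W
2 24/5 120/61 24/5 1764/305 3 -6 S
3 15 30/17 15 270/17 3 -7 E
4 120/41 120/17 120/41 4500/697 4 -7 N
5 60/29 12 60/29 234/29 4 -6 W
6 24/5 120/61 24/5 1764/305 3 -6 S
7 15 30/17 15 270/17 3 -7 E
final 4 -7 N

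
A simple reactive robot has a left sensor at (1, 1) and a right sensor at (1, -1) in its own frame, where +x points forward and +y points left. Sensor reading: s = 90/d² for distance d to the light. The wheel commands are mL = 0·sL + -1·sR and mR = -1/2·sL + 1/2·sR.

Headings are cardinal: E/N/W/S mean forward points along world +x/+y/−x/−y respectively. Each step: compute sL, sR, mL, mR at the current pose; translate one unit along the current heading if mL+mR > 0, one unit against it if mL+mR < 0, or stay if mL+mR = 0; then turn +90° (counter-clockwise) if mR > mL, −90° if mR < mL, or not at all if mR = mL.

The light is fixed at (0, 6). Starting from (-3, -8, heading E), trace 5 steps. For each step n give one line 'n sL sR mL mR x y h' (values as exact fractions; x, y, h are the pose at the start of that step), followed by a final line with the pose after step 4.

n=0: pose=(-3,-8,E); sL=90/173, sR=90/229; mL=-90/229, mR=-2520/39617; mL+mR=-18090/39617 → advance -1; mR−mL=13050/39617 → turn +1·90°
n=1: pose=(-4,-8,N); sL=45/97, sR=45/89; mL=-45/89, mR=180/8633; mL+mR=-4185/8633 → advance -1; mR−mL=4545/8633 → turn +1·90°
n=2: pose=(-4,-9,W); sL=90/281, sR=90/221; mL=-90/221, mR=2700/62101; mL+mR=-22590/62101 → advance -1; mR−mL=27990/62101 → turn +1·90°
n=3: pose=(-3,-9,S); sL=9/26, sR=45/136; mL=-45/136, mR=-27/3536; mL+mR=-1197/3536 → advance -1; mR−mL=1143/3536 → turn +1·90°
n=4: pose=(-3,-8,E); sL=90/173, sR=90/229; mL=-90/229, mR=-2520/39617; mL+mR=-18090/39617 → advance -1; mR−mL=13050/39617 → turn +1·90°

0 90/173 90/229 -90/229 -2520/39617 -3 -8 E
1 45/97 45/89 -45/89 180/8633 -4 -8 N
2 90/281 90/221 -90/221 2700/62101 -4 -9 W
3 9/26 45/136 -45/136 -27/3536 -3 -9 S
4 90/173 90/229 -90/229 -2520/39617 -3 -8 E
final -4 -8 N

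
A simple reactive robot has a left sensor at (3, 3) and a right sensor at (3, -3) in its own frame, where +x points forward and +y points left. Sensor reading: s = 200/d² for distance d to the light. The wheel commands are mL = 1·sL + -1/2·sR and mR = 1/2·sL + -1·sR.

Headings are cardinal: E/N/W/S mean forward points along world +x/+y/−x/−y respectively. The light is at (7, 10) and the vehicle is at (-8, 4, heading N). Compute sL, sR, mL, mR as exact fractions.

200/333 200/153 -100/1887 -1900/1887

left sensor world pos  = (-11, 7); dL² = 333
right sensor world pos = (-5, 7); dR² = 153
sL = 200/333 = 200/333
sR = 200/153 = 200/153
mL = 1·sL + -1/2·sR = -100/1887
mR = 1/2·sL + -1·sR = -1900/1887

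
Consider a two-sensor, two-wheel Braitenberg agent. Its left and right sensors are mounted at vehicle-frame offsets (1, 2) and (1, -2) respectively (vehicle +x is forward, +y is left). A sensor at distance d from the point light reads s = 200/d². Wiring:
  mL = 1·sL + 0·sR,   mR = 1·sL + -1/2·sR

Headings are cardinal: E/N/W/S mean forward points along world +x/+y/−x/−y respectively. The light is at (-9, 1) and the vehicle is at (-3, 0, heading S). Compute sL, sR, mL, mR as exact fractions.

50/17 10 50/17 -35/17

left sensor world pos  = (-1, -1); dL² = 68
right sensor world pos = (-5, -1); dR² = 20
sL = 200/68 = 50/17
sR = 200/20 = 10
mL = 1·sL + 0·sR = 50/17
mR = 1·sL + -1/2·sR = -35/17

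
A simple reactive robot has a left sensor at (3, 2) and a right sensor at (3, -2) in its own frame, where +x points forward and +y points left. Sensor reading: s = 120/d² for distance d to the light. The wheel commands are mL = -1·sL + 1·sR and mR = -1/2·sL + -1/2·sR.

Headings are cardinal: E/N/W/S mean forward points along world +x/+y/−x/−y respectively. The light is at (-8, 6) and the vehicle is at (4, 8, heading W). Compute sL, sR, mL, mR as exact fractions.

40/27 120/97 -640/2619 -3560/2619

left sensor world pos  = (1, 6); dL² = 81
right sensor world pos = (1, 10); dR² = 97
sL = 120/81 = 40/27
sR = 120/97 = 120/97
mL = -1·sL + 1·sR = -640/2619
mR = -1/2·sL + -1/2·sR = -3560/2619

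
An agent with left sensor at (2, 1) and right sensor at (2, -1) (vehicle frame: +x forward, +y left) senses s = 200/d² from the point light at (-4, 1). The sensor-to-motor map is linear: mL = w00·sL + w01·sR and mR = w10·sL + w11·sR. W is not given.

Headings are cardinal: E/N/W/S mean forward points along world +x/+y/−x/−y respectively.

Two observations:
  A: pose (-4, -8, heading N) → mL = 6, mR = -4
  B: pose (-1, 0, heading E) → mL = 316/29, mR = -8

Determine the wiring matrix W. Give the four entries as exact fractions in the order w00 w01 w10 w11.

obs A: pose=(-4,-8,N) → sL=4, sR=4, mL=6, mR=-4
obs B: pose=(-1,0,E) → sL=8, sR=200/29, mL=316/29, mR=-8
sensor matrix S = [[4, 4], [8, 200/29]]; det S = -128/29
solve [mL_A; mL_B] = S·[w00; w01] and [mR_A; mR_B] = S·[w10; w11]:
  w00 = 1/2, w01 = 1, w10 = -1, w11 = 0

1/2 1 -1 0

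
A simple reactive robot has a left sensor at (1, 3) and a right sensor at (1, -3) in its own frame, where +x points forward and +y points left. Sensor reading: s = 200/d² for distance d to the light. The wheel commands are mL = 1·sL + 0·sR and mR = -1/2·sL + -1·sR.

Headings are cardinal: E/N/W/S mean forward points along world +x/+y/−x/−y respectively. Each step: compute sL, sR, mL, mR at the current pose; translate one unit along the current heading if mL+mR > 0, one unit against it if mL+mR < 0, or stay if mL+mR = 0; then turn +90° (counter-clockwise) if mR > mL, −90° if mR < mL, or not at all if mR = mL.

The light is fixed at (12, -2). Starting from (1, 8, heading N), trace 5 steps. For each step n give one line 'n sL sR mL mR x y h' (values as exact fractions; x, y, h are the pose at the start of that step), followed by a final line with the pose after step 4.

0 200/317 40/37 200/317 -16380/11729 1 8 N
1 50/61 25/17 50/61 -1950/1037 1 7 E
2 40/29 200/289 40/29 -11580/8381 0 7 S
3 100/109 100/169 100/109 -19350/18421 0 8 W
4 200/317 40/37 200/317 -16380/11729 1 8 N
final 1 7 E

n=0: pose=(1,8,N); sL=200/317, sR=40/37; mL=200/317, mR=-16380/11729; mL+mR=-8980/11729 → advance -1; mR−mL=-23780/11729 → turn -1·90°
n=1: pose=(1,7,E); sL=50/61, sR=25/17; mL=50/61, mR=-1950/1037; mL+mR=-1100/1037 → advance -1; mR−mL=-2800/1037 → turn -1·90°
n=2: pose=(0,7,S); sL=40/29, sR=200/289; mL=40/29, mR=-11580/8381; mL+mR=-20/8381 → advance -1; mR−mL=-23140/8381 → turn -1·90°
n=3: pose=(0,8,W); sL=100/109, sR=100/169; mL=100/109, mR=-19350/18421; mL+mR=-2450/18421 → advance -1; mR−mL=-36250/18421 → turn -1·90°
n=4: pose=(1,8,N); sL=200/317, sR=40/37; mL=200/317, mR=-16380/11729; mL+mR=-8980/11729 → advance -1; mR−mL=-23780/11729 → turn -1·90°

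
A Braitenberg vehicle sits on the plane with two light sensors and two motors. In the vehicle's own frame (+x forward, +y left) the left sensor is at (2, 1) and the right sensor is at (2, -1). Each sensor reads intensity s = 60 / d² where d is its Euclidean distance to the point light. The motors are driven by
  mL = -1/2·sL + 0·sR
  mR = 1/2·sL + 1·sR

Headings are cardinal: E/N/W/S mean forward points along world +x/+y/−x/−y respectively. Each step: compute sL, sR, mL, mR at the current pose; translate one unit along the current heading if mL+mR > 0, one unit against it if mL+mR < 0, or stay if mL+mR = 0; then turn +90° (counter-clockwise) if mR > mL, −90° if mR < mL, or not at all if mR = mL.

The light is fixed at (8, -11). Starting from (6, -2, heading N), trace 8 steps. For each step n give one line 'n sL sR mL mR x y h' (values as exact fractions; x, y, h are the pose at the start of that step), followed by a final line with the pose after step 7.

n=0: pose=(6,-2,N); sL=6/13, sR=30/61; mL=-3/13, mR=573/793; mL+mR=30/61 → advance +1; mR−mL=756/793 → turn +1·90°
n=1: pose=(6,-1,W); sL=60/97, sR=60/137; mL=-30/97, mR=9930/13289; mL+mR=60/137 → advance +1; mR−mL=14040/13289 → turn +1·90°
n=2: pose=(5,-1,S); sL=15/17, sR=3/4; mL=-15/34, mR=81/68; mL+mR=3/4 → advance +1; mR−mL=111/68 → turn +1·90°
n=3: pose=(5,-2,E); sL=60/101, sR=12/13; mL=-30/101, mR=1602/1313; mL+mR=12/13 → advance +1; mR−mL=1992/1313 → turn +1·90°
n=4: pose=(6,-2,N); sL=6/13, sR=30/61; mL=-3/13, mR=573/793; mL+mR=30/61 → advance +1; mR−mL=756/793 → turn +1·90°
n=5: pose=(6,-1,W); sL=60/97, sR=60/137; mL=-30/97, mR=9930/13289; mL+mR=60/137 → advance +1; mR−mL=14040/13289 → turn +1·90°
n=6: pose=(5,-1,S); sL=15/17, sR=3/4; mL=-15/34, mR=81/68; mL+mR=3/4 → advance +1; mR−mL=111/68 → turn +1·90°
n=7: pose=(5,-2,E); sL=60/101, sR=12/13; mL=-30/101, mR=1602/1313; mL+mR=12/13 → advance +1; mR−mL=1992/1313 → turn +1·90°

0 6/13 30/61 -3/13 573/793 6 -2 N
1 60/97 60/137 -30/97 9930/13289 6 -1 W
2 15/17 3/4 -15/34 81/68 5 -1 S
3 60/101 12/13 -30/101 1602/1313 5 -2 E
4 6/13 30/61 -3/13 573/793 6 -2 N
5 60/97 60/137 -30/97 9930/13289 6 -1 W
6 15/17 3/4 -15/34 81/68 5 -1 S
7 60/101 12/13 -30/101 1602/1313 5 -2 E
final 6 -2 N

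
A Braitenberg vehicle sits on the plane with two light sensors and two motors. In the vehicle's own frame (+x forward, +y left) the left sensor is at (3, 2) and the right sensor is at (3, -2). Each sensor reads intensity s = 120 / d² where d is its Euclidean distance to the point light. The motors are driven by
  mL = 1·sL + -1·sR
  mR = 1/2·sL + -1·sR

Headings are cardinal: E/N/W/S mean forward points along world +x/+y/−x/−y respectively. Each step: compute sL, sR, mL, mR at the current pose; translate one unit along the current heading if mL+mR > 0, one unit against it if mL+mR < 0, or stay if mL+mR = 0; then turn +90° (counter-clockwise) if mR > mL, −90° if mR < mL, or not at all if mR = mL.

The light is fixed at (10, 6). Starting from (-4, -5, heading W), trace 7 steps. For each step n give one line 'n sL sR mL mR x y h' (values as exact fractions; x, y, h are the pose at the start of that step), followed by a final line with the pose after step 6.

n=0: pose=(-4,-5,W); sL=60/229, sR=12/37; mL=-528/8473, mR=-1638/8473; mL+mR=-2166/8473 → advance -1; mR−mL=-30/229 → turn -1·90°
n=1: pose=(-3,-5,N); sL=120/289, sR=24/37; mL=-2496/10693, mR=-4716/10693; mL+mR=-7212/10693 → advance -1; mR−mL=-60/289 → turn -1·90°
n=2: pose=(-3,-6,E); sL=3/5, sR=15/37; mL=36/185, mR=-39/370; mL+mR=33/370 → advance +1; mR−mL=-3/10 → turn -1·90°
n=3: pose=(-2,-6,S); sL=24/65, sR=120/421; mL=2304/27365, mR=-2748/27365; mL+mR=-444/27365 → advance -1; mR−mL=-12/65 → turn -1·90°
n=4: pose=(-2,-5,W); sL=60/197, sR=20/51; mL=-880/10047, mR=-2410/10047; mL+mR=-3290/10047 → advance -1; mR−mL=-30/197 → turn -1·90°
n=5: pose=(-1,-5,N); sL=120/233, sR=24/29; mL=-2112/6757, mR=-3852/6757; mL+mR=-5964/6757 → advance -1; mR−mL=-60/233 → turn -1·90°
n=6: pose=(-1,-6,E); sL=30/41, sR=6/13; mL=144/533, mR=-51/533; mL+mR=93/533 → advance +1; mR−mL=-15/41 → turn -1·90°

0 60/229 12/37 -528/8473 -1638/8473 -4 -5 W
1 120/289 24/37 -2496/10693 -4716/10693 -3 -5 N
2 3/5 15/37 36/185 -39/370 -3 -6 E
3 24/65 120/421 2304/27365 -2748/27365 -2 -6 S
4 60/197 20/51 -880/10047 -2410/10047 -2 -5 W
5 120/233 24/29 -2112/6757 -3852/6757 -1 -5 N
6 30/41 6/13 144/533 -51/533 -1 -6 E
final 0 -6 S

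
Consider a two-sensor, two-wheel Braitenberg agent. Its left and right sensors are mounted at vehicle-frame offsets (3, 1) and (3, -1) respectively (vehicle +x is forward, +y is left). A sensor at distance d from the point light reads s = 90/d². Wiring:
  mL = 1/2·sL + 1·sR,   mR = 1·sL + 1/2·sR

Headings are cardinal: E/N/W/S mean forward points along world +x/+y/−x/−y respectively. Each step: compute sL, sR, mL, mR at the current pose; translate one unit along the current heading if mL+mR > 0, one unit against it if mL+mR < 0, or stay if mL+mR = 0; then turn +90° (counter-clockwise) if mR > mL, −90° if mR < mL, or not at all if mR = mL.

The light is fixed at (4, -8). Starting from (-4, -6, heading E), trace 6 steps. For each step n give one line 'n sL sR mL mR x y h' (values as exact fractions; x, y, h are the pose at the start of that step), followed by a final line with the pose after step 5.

n=0: pose=(-4,-6,E); sL=45/17, sR=45/13; mL=2115/442, mR=1935/442; mL+mR=2025/221 → advance +1; mR−mL=-90/221 → turn -1·90°
n=1: pose=(-3,-6,S); sL=90/37, sR=18/13; mL=1251/481, mR=1503/481; mL+mR=2754/481 → advance +1; mR−mL=252/481 → turn +1·90°
n=2: pose=(-3,-7,E); sL=9/2, sR=45/8; mL=63/8, mR=117/16; mL+mR=243/16 → advance +1; mR−mL=-9/16 → turn -1·90°
n=3: pose=(-2,-7,S); sL=90/29, sR=90/53; mL=4995/1537, mR=6075/1537; mL+mR=11070/1537 → advance +1; mR−mL=1080/1537 → turn +1·90°
n=4: pose=(-2,-8,E); sL=9, sR=9; mL=27/2, mR=27/2; mL+mR=27 → advance +1; mR−mL=0 → turn +0·90°
n=5: pose=(-1,-8,E); sL=18, sR=18; mL=27, mR=27; mL+mR=54 → advance +1; mR−mL=0 → turn +0·90°

0 45/17 45/13 2115/442 1935/442 -4 -6 E
1 90/37 18/13 1251/481 1503/481 -3 -6 S
2 9/2 45/8 63/8 117/16 -3 -7 E
3 90/29 90/53 4995/1537 6075/1537 -2 -7 S
4 9 9 27/2 27/2 -2 -8 E
5 18 18 27 27 -1 -8 E
final 0 -8 E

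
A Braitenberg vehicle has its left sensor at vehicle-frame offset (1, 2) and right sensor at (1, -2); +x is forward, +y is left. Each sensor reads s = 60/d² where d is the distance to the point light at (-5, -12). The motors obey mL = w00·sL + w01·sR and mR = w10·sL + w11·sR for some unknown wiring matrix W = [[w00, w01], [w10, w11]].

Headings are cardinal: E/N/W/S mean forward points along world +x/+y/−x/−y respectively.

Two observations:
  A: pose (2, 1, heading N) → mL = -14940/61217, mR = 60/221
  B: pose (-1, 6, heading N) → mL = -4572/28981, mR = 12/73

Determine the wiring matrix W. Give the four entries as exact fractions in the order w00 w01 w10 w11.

obs A: pose=(2,1,N) → sL=60/221, sR=60/277, mL=-14940/61217, mR=60/221
obs B: pose=(-1,6,N) → sL=12/73, sR=60/397, mL=-4572/28981, mR=12/73
sensor matrix S = [[60/221, 60/277], [12/73, 60/397]]; det S = 9624960/1774129877
solve [mL_A; mL_B] = S·[w00; w01] and [mR_A; mR_B] = S·[w10; w11]:
  w00 = -1/2, w01 = -1/2, w10 = 1, w11 = 0

-1/2 -1/2 1 0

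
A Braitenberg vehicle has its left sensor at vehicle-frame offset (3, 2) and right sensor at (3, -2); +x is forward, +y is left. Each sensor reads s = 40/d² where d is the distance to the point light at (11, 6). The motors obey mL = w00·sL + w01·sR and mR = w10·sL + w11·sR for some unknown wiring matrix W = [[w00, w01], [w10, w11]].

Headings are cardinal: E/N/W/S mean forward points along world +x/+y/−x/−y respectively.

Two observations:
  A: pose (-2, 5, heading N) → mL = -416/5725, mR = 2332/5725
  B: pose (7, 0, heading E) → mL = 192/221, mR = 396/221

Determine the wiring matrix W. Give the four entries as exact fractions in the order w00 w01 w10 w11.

obs A: pose=(-2,5,N) → sL=40/229, sR=8/25, mL=-416/5725, mR=2332/5725
obs B: pose=(7,0,E) → sL=40/17, sR=8/13, mL=192/221, mR=396/221
sensor matrix S = [[40/229, 8/25], [40/17, 8/13]]; det S = -163328/253045
solve [mL_A; mL_B] = S·[w00; w01] and [mR_A; mR_B] = S·[w10; w11]:
  w00 = 1/2, w01 = -1/2, w10 = 1/2, w11 = 1

1/2 -1/2 1/2 1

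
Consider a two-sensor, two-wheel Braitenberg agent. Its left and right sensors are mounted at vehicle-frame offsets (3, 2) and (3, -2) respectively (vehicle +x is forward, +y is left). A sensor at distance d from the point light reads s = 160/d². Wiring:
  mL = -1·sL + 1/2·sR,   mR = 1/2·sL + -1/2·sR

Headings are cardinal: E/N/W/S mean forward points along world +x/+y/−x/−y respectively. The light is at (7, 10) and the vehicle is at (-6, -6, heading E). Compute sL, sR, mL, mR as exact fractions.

20/37 20/53 -690/1961 160/1961

left sensor world pos  = (-3, -4); dL² = 296
right sensor world pos = (-3, -8); dR² = 424
sL = 160/296 = 20/37
sR = 160/424 = 20/53
mL = -1·sL + 1/2·sR = -690/1961
mR = 1/2·sL + -1/2·sR = 160/1961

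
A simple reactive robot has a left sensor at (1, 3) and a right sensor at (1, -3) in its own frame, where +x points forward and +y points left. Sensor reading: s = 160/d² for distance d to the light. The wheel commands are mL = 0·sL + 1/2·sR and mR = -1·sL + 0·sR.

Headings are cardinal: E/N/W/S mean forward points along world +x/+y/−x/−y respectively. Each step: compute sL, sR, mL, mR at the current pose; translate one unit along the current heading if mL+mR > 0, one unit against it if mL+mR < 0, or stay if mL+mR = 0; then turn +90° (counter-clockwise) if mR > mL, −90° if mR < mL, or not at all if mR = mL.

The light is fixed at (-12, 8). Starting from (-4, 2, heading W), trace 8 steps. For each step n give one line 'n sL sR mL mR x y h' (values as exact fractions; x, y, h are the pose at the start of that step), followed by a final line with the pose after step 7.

n=0: pose=(-4,2,W); sL=16/13, sR=80/29; mL=40/29, mR=-16/13; mL+mR=56/377 → advance +1; mR−mL=-984/377 → turn -1·90°
n=1: pose=(-5,2,N); sL=160/41, sR=32/25; mL=16/25, mR=-160/41; mL+mR=-3344/1025 → advance -1; mR−mL=-4656/1025 → turn -1·90°
n=2: pose=(-5,1,E); sL=2, sR=40/41; mL=20/41, mR=-2; mL+mR=-62/41 → advance -1; mR−mL=-102/41 → turn -1·90°
n=3: pose=(-6,1,S); sL=32/29, sR=160/73; mL=80/73, mR=-32/29; mL+mR=-16/2117 → advance -1; mR−mL=-4656/2117 → turn -1·90°
n=4: pose=(-6,2,W); sL=80/53, sR=80/17; mL=40/17, mR=-80/53; mL+mR=760/901 → advance +1; mR−mL=-3480/901 → turn -1·90°
n=5: pose=(-7,2,N); sL=160/29, sR=160/89; mL=80/89, mR=-160/29; mL+mR=-11920/2581 → advance -1; mR−mL=-16560/2581 → turn -1·90°
n=6: pose=(-7,1,E); sL=40/13, sR=20/17; mL=10/17, mR=-40/13; mL+mR=-550/221 → advance -1; mR−mL=-810/221 → turn -1·90°
n=7: pose=(-8,1,S); sL=160/113, sR=32/13; mL=16/13, mR=-160/113; mL+mR=-272/1469 → advance -1; mR−mL=-3888/1469 → turn -1·90°

0 16/13 80/29 40/29 -16/13 -4 2 W
1 160/41 32/25 16/25 -160/41 -5 2 N
2 2 40/41 20/41 -2 -5 1 E
3 32/29 160/73 80/73 -32/29 -6 1 S
4 80/53 80/17 40/17 -80/53 -6 2 W
5 160/29 160/89 80/89 -160/29 -7 2 N
6 40/13 20/17 10/17 -40/13 -7 1 E
7 160/113 32/13 16/13 -160/113 -8 1 S
final -8 2 W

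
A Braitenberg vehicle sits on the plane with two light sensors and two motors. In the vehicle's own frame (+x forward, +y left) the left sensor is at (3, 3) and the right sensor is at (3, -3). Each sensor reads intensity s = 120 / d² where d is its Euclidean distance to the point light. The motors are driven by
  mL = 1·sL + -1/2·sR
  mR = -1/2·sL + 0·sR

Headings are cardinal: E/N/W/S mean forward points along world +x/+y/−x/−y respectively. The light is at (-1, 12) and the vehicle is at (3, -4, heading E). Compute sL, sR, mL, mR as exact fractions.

left sensor world pos  = (6, -1); dL² = 218
right sensor world pos = (6, -7); dR² = 410
sL = 120/218 = 60/109
sR = 120/410 = 12/41
mL = 1·sL + -1/2·sR = 1806/4469
mR = -1/2·sL + 0·sR = -30/109

60/109 12/41 1806/4469 -30/109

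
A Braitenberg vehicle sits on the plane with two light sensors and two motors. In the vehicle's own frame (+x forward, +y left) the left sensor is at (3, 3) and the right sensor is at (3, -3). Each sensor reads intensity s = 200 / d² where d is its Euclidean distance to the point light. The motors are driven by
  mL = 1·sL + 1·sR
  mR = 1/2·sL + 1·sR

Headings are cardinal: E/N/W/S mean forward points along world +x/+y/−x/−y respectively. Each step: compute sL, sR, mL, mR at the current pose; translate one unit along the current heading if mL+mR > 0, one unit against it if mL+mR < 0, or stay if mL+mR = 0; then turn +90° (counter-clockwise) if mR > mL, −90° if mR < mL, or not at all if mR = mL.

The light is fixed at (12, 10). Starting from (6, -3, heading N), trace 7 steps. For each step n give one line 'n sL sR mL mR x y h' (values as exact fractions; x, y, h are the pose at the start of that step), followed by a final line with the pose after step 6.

n=0: pose=(6,-3,N); sL=200/181, sR=200/109; mL=58000/19729, mR=47100/19729; mL+mR=105100/19729 → advance +1; mR−mL=-100/181 → turn -1·90°
n=1: pose=(6,-2,E); sL=20/9, sR=100/117; mL=40/13, mR=230/117; mL+mR=590/117 → advance +1; mR−mL=-10/9 → turn -1·90°
n=2: pose=(7,-2,S); sL=200/229, sR=200/289; mL=103600/66181, mR=74700/66181; mL+mR=178300/66181 → advance +1; mR−mL=-100/229 → turn -1·90°
n=3: pose=(7,-3,W); sL=5/8, sR=50/41; mL=605/328, mR=1005/656; mL+mR=2215/656 → advance +1; mR−mL=-5/16 → turn -1·90°
n=4: pose=(6,-3,N); sL=200/181, sR=200/109; mL=58000/19729, mR=47100/19729; mL+mR=105100/19729 → advance +1; mR−mL=-100/181 → turn -1·90°
n=5: pose=(6,-2,E); sL=20/9, sR=100/117; mL=40/13, mR=230/117; mL+mR=590/117 → advance +1; mR−mL=-10/9 → turn -1·90°
n=6: pose=(7,-2,S); sL=200/229, sR=200/289; mL=103600/66181, mR=74700/66181; mL+mR=178300/66181 → advance +1; mR−mL=-100/229 → turn -1·90°

0 200/181 200/109 58000/19729 47100/19729 6 -3 N
1 20/9 100/117 40/13 230/117 6 -2 E
2 200/229 200/289 103600/66181 74700/66181 7 -2 S
3 5/8 50/41 605/328 1005/656 7 -3 W
4 200/181 200/109 58000/19729 47100/19729 6 -3 N
5 20/9 100/117 40/13 230/117 6 -2 E
6 200/229 200/289 103600/66181 74700/66181 7 -2 S
final 7 -3 W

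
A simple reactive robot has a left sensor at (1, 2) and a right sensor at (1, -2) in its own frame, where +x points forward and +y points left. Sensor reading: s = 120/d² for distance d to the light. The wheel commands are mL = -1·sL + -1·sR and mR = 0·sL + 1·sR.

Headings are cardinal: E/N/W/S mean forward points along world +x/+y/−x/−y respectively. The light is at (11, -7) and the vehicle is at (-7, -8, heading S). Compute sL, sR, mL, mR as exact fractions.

left sensor world pos  = (-5, -9); dL² = 260
right sensor world pos = (-9, -9); dR² = 404
sL = 120/260 = 6/13
sR = 120/404 = 30/101
mL = -1·sL + -1·sR = -996/1313
mR = 0·sL + 1·sR = 30/101

6/13 30/101 -996/1313 30/101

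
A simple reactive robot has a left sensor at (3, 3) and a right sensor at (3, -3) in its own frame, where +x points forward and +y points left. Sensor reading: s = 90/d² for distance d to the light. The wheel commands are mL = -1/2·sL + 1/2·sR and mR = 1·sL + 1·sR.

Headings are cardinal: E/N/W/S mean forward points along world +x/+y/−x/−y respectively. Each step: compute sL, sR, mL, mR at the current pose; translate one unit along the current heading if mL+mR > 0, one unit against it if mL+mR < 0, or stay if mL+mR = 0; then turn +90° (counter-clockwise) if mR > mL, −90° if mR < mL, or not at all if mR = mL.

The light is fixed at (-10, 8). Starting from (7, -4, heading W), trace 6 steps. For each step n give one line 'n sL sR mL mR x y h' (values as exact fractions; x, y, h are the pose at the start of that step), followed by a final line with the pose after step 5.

n=0: pose=(7,-4,W); sL=90/421, sR=90/277; mL=6480/116617, mR=62820/116617; mL+mR=69300/116617 → advance +1; mR−mL=56340/116617 → turn +1·90°
n=1: pose=(6,-4,S); sL=45/293, sR=45/197; mL=2160/57721, mR=22050/57721; mL+mR=24210/57721 → advance +1; mR−mL=19890/57721 → turn +1·90°
n=2: pose=(6,-5,E); sL=90/461, sR=90/617; mL=-7020/284437, mR=97020/284437; mL+mR=90000/284437 → advance +1; mR−mL=104040/284437 → turn +1·90°
n=3: pose=(7,-5,N); sL=45/148, sR=9/50; mL=-459/7400, mR=1791/3700; mL+mR=3123/7400 → advance +1; mR−mL=4041/7400 → turn +1·90°
n=4: pose=(7,-4,W); sL=90/421, sR=90/277; mL=6480/116617, mR=62820/116617; mL+mR=69300/116617 → advance +1; mR−mL=56340/116617 → turn +1·90°
n=5: pose=(6,-4,S); sL=45/293, sR=45/197; mL=2160/57721, mR=22050/57721; mL+mR=24210/57721 → advance +1; mR−mL=19890/57721 → turn +1·90°

0 90/421 90/277 6480/116617 62820/116617 7 -4 W
1 45/293 45/197 2160/57721 22050/57721 6 -4 S
2 90/461 90/617 -7020/284437 97020/284437 6 -5 E
3 45/148 9/50 -459/7400 1791/3700 7 -5 N
4 90/421 90/277 6480/116617 62820/116617 7 -4 W
5 45/293 45/197 2160/57721 22050/57721 6 -4 S
final 6 -5 E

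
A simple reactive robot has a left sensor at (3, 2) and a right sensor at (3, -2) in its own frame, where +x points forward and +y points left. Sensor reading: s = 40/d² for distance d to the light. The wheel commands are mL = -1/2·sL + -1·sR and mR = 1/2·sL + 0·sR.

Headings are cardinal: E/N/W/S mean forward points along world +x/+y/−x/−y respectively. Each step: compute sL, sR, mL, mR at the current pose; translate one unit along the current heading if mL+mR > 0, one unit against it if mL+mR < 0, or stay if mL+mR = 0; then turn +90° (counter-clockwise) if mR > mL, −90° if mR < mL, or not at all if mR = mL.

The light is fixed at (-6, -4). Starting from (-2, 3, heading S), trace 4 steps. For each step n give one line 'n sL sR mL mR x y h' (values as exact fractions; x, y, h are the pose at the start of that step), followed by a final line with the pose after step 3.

n=0: pose=(-2,3,S); sL=10/13, sR=2; mL=-31/13, mR=5/13; mL+mR=-2 → advance -1; mR−mL=36/13 → turn +1·90°
n=1: pose=(-2,4,E); sL=40/149, sR=8/17; mL=-1532/2533, mR=20/149; mL+mR=-8/17 → advance -1; mR−mL=1872/2533 → turn +1·90°
n=2: pose=(-3,4,N); sL=20/61, sR=20/73; mL=-1950/4453, mR=10/61; mL+mR=-20/73 → advance -1; mR−mL=2680/4453 → turn +1·90°
n=3: pose=(-3,3,W); sL=8/5, sR=40/81; mL=-524/405, mR=4/5; mL+mR=-40/81 → advance -1; mR−mL=848/405 → turn +1·90°

0 10/13 2 -31/13 5/13 -2 3 S
1 40/149 8/17 -1532/2533 20/149 -2 4 E
2 20/61 20/73 -1950/4453 10/61 -3 4 N
3 8/5 40/81 -524/405 4/5 -3 3 W
final -2 3 S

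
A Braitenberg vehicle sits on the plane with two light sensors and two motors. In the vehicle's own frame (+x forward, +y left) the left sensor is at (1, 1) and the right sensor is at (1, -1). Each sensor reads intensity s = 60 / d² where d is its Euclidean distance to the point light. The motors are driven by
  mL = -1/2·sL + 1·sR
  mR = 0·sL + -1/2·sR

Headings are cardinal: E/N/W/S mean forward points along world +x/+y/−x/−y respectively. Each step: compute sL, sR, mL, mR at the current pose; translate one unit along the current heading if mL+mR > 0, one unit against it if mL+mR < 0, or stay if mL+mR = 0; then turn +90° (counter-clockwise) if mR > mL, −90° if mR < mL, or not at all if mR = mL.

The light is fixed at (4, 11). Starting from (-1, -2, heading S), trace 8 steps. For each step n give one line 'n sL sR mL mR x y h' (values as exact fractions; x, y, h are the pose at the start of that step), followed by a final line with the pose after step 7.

0 15/53 15/58 180/1537 -15/116 -1 -2 S
1 12/41 60/157 1518/6437 -30/157 -1 -1 W
2 6/17 30/73 291/1241 -15/73 -2 -1 N
3 12/25 60/169 486/4225 -30/169 -2 0 E
4 1/3 15/52 19/156 -15/104 -3 0 S
5 12/37 12/29 270/1073 -6/29 -3 1 W
6 10/27 6/13 97/351 -3/13 -4 1 N
7 60/113 60/149 2310/16837 -30/149 -4 2 E
final -5 2 S

n=0: pose=(-1,-2,S); sL=15/53, sR=15/58; mL=180/1537, mR=-15/116; mL+mR=-75/6148 → advance -1; mR−mL=-1515/6148 → turn -1·90°
n=1: pose=(-1,-1,W); sL=12/41, sR=60/157; mL=1518/6437, mR=-30/157; mL+mR=288/6437 → advance +1; mR−mL=-2748/6437 → turn -1·90°
n=2: pose=(-2,-1,N); sL=6/17, sR=30/73; mL=291/1241, mR=-15/73; mL+mR=36/1241 → advance +1; mR−mL=-546/1241 → turn -1·90°
n=3: pose=(-2,0,E); sL=12/25, sR=60/169; mL=486/4225, mR=-30/169; mL+mR=-264/4225 → advance -1; mR−mL=-1236/4225 → turn -1·90°
n=4: pose=(-3,0,S); sL=1/3, sR=15/52; mL=19/156, mR=-15/104; mL+mR=-7/312 → advance -1; mR−mL=-83/312 → turn -1·90°
n=5: pose=(-3,1,W); sL=12/37, sR=12/29; mL=270/1073, mR=-6/29; mL+mR=48/1073 → advance +1; mR−mL=-492/1073 → turn -1·90°
n=6: pose=(-4,1,N); sL=10/27, sR=6/13; mL=97/351, mR=-3/13; mL+mR=16/351 → advance +1; mR−mL=-178/351 → turn -1·90°
n=7: pose=(-4,2,E); sL=60/113, sR=60/149; mL=2310/16837, mR=-30/149; mL+mR=-1080/16837 → advance -1; mR−mL=-5700/16837 → turn -1·90°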